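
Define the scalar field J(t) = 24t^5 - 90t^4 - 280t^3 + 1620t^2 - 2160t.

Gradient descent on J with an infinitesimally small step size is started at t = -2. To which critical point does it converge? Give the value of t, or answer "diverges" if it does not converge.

1

J'(t) = 120(t - 3)(t - 2)(t - 1)(t + 3), so J'(-2) = -7200.
Gradient descent moves in the -J' direction, i.e. t is increasing.
The nearest critical point in that direction is t = 1, where J'' = 960 > 0 (a local minimum). The iterate converges there.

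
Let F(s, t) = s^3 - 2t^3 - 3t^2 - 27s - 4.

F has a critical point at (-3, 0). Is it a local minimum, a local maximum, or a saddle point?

The mixed partial ∂²F/∂s∂t is 0, so the Hessian at any point is diag(F_ss, F_tt) = diag(6s, -6(2t + 1)).
At (-3, 0): H = diag(-18, -6).
Both eigenvalues are negative, so H is negative definite: a local maximum.

local maximum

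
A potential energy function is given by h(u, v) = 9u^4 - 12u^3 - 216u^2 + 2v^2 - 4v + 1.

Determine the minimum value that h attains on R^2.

-1921

h(u,v) separates as P(u) + Q(v) + 1, so its minimum is min P + min Q + 1.
P'(u) = 36u(u - 4)(u + 3) vanishes at u ∈ {-3, 0, 4}; Q'(v) = 4v - 4 vanishes at v ∈ {1}.
Local minima of P (where P''>0): P(-3)=-891, P(4)=-1920. Local minima of Q: Q(1)=-2.
So the global minimum of h is P(4) + Q(1) + 1 = -1920 − 2 + 1 = -1921, attained at (4, 1).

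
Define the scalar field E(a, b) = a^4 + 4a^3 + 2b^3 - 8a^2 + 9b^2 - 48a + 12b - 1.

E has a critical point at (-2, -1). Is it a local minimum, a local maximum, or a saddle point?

saddle point

The mixed partial ∂²E/∂a∂b is 0, so the Hessian at any point is diag(E_aa, E_bb) = diag(4(3a^2 + 6a - 4), 6(2b + 3)).
At (-2, -1): H = diag(-16, 6).
The eigenvalues have opposite signs, so H is indefinite: a saddle point.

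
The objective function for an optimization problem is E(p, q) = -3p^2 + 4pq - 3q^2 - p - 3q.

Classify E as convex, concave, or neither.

concave

E is quadratic, so its Hessian is the constant matrix H = [[-6, 4], [4, -6]].
det(H) = 20, tr(H) = -12.
det(H) > 0 and tr(H) < 0, so H is negative definite everywhere: concave.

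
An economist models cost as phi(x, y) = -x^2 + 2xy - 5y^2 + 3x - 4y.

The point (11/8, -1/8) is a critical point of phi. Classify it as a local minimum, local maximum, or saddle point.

The Hessian of phi is constant: H = [[-2, 2], [2, -10]].
det(H) = (-2)·(-10) − 2² = 16.
det(H) > 0 and tr(H) = -12 < 0, so H is negative definite and the point is a local maximum.

local maximum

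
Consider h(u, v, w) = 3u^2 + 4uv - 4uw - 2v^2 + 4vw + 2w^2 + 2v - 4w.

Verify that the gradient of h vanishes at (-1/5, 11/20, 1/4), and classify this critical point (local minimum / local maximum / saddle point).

saddle point

∇h = (6u + 4v - 4w, 4u - 4v + 4w + 2, -4u + 4v + 4w - 4); substituting (-1/5, 11/20, 1/4) gives ∇h = (0, 0, 0), so (-1/5, 11/20, 1/4) is indeed a critical point.
The Hessian is constant: H = [[6, 4, -4], [4, -4, 4], [-4, 4, 4]].
Leading principal minors: Δ₁ = 6, Δ₂ = -40, Δ₃ = -320.
The minors fit neither the all-positive nor the alternating-sign pattern, so H is indefinite: a saddle point.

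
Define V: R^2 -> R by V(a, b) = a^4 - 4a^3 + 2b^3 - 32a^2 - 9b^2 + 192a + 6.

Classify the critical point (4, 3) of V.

The mixed partial ∂²V/∂a∂b is 0, so the Hessian at any point is diag(V_aa, V_bb) = diag(4(3a^2 - 6a - 16), 6(2b - 3)).
At (4, 3): H = diag(32, 18).
Both eigenvalues are positive, so H is positive definite: a local minimum.

local minimum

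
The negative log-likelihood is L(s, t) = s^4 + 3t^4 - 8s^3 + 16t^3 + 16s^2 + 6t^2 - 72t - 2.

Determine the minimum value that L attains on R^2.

-49

L(s,t) separates as P(s) + Q(t) − 2, so its minimum is min P + min Q − 2.
P'(s) = 4s(s - 4)(s - 2) vanishes at s ∈ {0, 2, 4}; Q'(t) = 12(t - 1)(t + 2)(t + 3) vanishes at t ∈ {-3, -2, 1}.
Local minima of P (where P''>0): P(0)=0, P(4)=0. Local minima of Q: Q(-3)=81, Q(1)=-47.
So the global minimum of L is P(0) + Q(1) − 2 = 0 − 47 − 2 = -49, attained at (0, 1).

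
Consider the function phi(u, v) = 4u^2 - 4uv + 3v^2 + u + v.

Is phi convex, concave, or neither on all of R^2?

convex

phi is quadratic, so its Hessian is the constant matrix H = [[8, -4], [-4, 6]].
det(H) = 32, tr(H) = 14.
det(H) > 0 and tr(H) > 0, so H is positive definite everywhere: convex.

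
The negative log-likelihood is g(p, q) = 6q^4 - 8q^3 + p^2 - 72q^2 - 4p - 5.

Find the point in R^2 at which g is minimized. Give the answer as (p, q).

g(p,q) separates as A(p) + B(q) − 5, so its minimum is min A + min B − 5.
A'(p) = 2p - 4 vanishes at p ∈ {2}; B'(q) = 24q(q - 3)(q + 2) vanishes at q ∈ {-2, 0, 3}.
Local minima of A (where A''>0): A(2)=-4. Local minima of B: B(-2)=-128, B(3)=-378.
So the global minimum of g is A(2) + B(3) − 5 = -4 − 378 − 5 = -387, attained at (2, 3).

(2, 3)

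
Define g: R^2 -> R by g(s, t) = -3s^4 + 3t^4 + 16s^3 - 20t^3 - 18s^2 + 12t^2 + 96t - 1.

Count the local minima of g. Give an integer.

g separates as a function of s plus a function of t, so ∇g=0 decouples.
∂g/∂s = -12s(s - 3)(s - 1) = 0 at s ∈ {0, 1, 3}; ∂g/∂t = 12(t - 4)(t - 2)(t + 1) = 0 at t ∈ {-1, 2, 4}.
The Hessian is diagonal: diag(g_ss, g_tt). Second derivatives: g_ss(0)=-36, g_ss(1)=24, g_ss(3)=-72; g_tt(-1)=180, g_tt(2)=-72, g_tt(4)=120.
Local minima occur where both diagonal entries positive: (1, -1), (1, 4). Count: 2.

2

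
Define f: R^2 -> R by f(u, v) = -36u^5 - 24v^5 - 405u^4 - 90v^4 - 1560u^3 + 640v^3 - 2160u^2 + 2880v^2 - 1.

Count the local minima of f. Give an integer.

4

f separates as a function of u plus a function of v, so ∇f=0 decouples.
∂f/∂u = -180u(u + 2)(u + 3)(u + 4) = 0 at u ∈ {-4, -3, -2, 0}; ∂f/∂v = -120v(v - 4)(v + 3)(v + 4) = 0 at v ∈ {-4, -3, 0, 4}.
The Hessian is diagonal: diag(f_uu, f_vv). Second derivatives: f_uu(-4)=1440, f_uu(-3)=-540, f_uu(-2)=720, f_uu(0)=-4320; f_vv(-4)=3840, f_vv(-3)=-2520, f_vv(0)=5760, f_vv(4)=-26880.
Local minima occur where both diagonal entries positive: (-4, -4), (-4, 0), (-2, -4), (-2, 0). Count: 4.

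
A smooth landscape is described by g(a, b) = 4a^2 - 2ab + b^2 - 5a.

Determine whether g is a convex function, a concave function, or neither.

g is quadratic, so its Hessian is the constant matrix H = [[8, -2], [-2, 2]].
det(H) = 12, tr(H) = 10.
det(H) > 0 and tr(H) > 0, so H is positive definite everywhere: convex.

convex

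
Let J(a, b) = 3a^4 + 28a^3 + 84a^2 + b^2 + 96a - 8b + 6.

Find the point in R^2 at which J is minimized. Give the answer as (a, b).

J(a,b) separates as P(a) + Q(b) + 6, so its minimum is min P + min Q + 6.
P'(a) = 12(a + 1)(a + 2)(a + 4) vanishes at a ∈ {-4, -2, -1}; Q'(b) = 2b - 8 vanishes at b ∈ {4}.
Local minima of P (where P''>0): P(-4)=-64, P(-1)=-37. Local minima of Q: Q(4)=-16.
So the global minimum of J is P(-4) + Q(4) + 6 = -64 − 16 + 6 = -74, attained at (-4, 4).

(-4, 4)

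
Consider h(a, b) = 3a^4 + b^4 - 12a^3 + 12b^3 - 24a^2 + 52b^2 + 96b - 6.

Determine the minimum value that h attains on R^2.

h(a,b) separates as P(a) + Q(b) − 6, so its minimum is min P + min Q − 6.
P'(a) = 12a(a - 4)(a + 1) vanishes at a ∈ {-1, 0, 4}; Q'(b) = 4(b + 2)(b + 3)(b + 4) vanishes at b ∈ {-4, -3, -2}.
Local minima of P (where P''>0): P(-1)=-9, P(4)=-384. Local minima of Q: Q(-4)=-64, Q(-2)=-64.
So the global minimum of h is P(4) + Q(-4) − 6 = -384 − 64 − 6 = -454, attained at (4, -4).

-454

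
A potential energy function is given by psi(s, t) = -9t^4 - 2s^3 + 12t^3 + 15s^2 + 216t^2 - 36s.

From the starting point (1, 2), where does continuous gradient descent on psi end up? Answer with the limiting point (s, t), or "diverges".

psi is separable, so gradient descent decouples: s follows -∂psi/∂s, t follows -∂psi/∂t.
∂psi/∂s = -6(s - 3)(s - 2); at s=1 this is -12, so s increases.
∂psi/∂t = -36t(t - 4)(t + 3); at t=2 this is 720, so t decreases.
s converges to its nearest critical value 2 (a local min of the s-part); t converges to 0. The iterate converges to (2, 0).

(2, 0)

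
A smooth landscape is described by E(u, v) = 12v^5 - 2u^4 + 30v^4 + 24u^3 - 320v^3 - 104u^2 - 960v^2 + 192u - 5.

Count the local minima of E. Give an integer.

E separates as a function of u plus a function of v, so ∇E=0 decouples.
∂E/∂u = -8(u - 4)(u - 3)(u - 2) = 0 at u ∈ {2, 3, 4}; ∂E/∂v = 60v(v - 4)(v + 2)(v + 4) = 0 at v ∈ {-4, -2, 0, 4}.
The Hessian is diagonal: diag(E_uu, E_vv). Second derivatives: E_uu(2)=-16, E_uu(3)=8, E_uu(4)=-16; E_vv(-4)=-3840, E_vv(-2)=1440, E_vv(0)=-1920, E_vv(4)=11520.
Local minima occur where both diagonal entries positive: (3, -2), (3, 4). Count: 2.

2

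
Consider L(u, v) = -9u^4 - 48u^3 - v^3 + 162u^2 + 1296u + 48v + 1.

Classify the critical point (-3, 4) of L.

The mixed partial ∂²L/∂u∂v is 0, so the Hessian at any point is diag(L_uu, L_vv) = diag(36(-3u^2 - 8u + 9), -6v).
At (-3, 4): H = diag(216, -24).
The eigenvalues have opposite signs, so H is indefinite: a saddle point.

saddle point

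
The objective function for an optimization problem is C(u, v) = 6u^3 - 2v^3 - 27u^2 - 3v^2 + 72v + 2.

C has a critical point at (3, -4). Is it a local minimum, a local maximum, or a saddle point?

The mixed partial ∂²C/∂u∂v is 0, so the Hessian at any point is diag(C_uu, C_vv) = diag(18(2u - 3), -6(2v + 1)).
At (3, -4): H = diag(54, 42).
Both eigenvalues are positive, so H is positive definite: a local minimum.

local minimum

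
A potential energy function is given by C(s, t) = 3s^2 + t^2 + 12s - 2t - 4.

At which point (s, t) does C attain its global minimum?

C(s,t) separates as P(s) + Q(t) − 4, so its minimum is min P + min Q − 4.
P'(s) = 6s + 12 vanishes at s ∈ {-2}; Q'(t) = 2(t - 1) vanishes at t ∈ {1}.
Local minima of P (where P''>0): P(-2)=-12. Local minima of Q: Q(1)=-1.
So the global minimum of C is P(-2) + Q(1) − 4 = -12 − 1 − 4 = -17, attained at (-2, 1).

(-2, 1)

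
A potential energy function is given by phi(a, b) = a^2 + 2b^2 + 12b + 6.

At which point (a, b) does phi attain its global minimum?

phi(a,b) separates as P(a) + Q(b) + 6, so its minimum is min P + min Q + 6.
P'(a) = 2a vanishes at a ∈ {0}; Q'(b) = 4b + 12 vanishes at b ∈ {-3}.
Local minima of P (where P''>0): P(0)=0. Local minima of Q: Q(-3)=-18.
So the global minimum of phi is P(0) + Q(-3) + 6 = 0 − 18 + 6 = -12, attained at (0, -3).

(0, -3)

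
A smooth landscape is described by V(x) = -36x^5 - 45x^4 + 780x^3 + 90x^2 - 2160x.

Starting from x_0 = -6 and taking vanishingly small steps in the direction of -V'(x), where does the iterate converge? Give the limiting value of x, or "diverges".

V'(x) = -180(x - 3)(x - 1)(x + 1)(x + 4), so V'(-6) = -113400.
Gradient descent moves in the -V' direction, i.e. x is increasing.
The nearest critical point in that direction is x = -4, where V'' = 18900 > 0 (a local minimum). The iterate converges there.

-4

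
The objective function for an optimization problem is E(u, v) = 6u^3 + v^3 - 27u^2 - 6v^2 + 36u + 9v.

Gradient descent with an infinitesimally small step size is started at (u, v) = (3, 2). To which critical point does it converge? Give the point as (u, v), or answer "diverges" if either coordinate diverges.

(2, 3)

E is separable, so gradient descent decouples: u follows -∂E/∂u, v follows -∂E/∂v.
∂E/∂u = 18(u - 2)(u - 1); at u=3 this is 36, so u decreases.
∂E/∂v = 3(v - 3)(v - 1); at v=2 this is -3, so v increases.
u converges to its nearest critical value 2 (a local min of the u-part); v converges to 3. The iterate converges to (2, 3).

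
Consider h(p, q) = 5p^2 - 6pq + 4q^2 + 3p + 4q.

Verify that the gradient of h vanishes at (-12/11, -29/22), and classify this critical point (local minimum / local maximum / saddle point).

local minimum

∇h = (10p - 6q + 3, -6p + 8q + 4); substituting (-12/11, -29/22) gives ∇h = (0, 0), so (-12/11, -29/22) is indeed a critical point.
The Hessian of h is constant: H = [[10, -6], [-6, 8]].
det(H) = 10·8 − (-6)² = 44.
det(H) > 0 and tr(H) = 18 > 0, so H is positive definite and the point is a local minimum.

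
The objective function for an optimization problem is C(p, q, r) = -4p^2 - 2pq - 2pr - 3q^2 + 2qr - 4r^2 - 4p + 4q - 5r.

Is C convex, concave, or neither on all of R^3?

concave

C is quadratic, so its Hessian is the constant matrix H = [[-8, -2, -2], [-2, -6, 2], [-2, 2, -8]].
Leading principal minors: -8, 44, -280.
Signs alternate −, +, − ⇒ H ≺ 0 ⇒ concave.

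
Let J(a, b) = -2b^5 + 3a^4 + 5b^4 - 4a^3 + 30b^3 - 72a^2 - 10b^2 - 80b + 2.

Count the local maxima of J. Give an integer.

2

J separates as a function of a plus a function of b, so ∇J=0 decouples.
∂J/∂a = 12a(a - 4)(a + 3) = 0 at a ∈ {-3, 0, 4}; ∂J/∂b = -10(b - 4)(b - 1)(b + 1)(b + 2) = 0 at b ∈ {-2, -1, 1, 4}.
The Hessian is diagonal: diag(J_aa, J_bb). Second derivatives: J_aa(-3)=252, J_aa(0)=-144, J_aa(4)=336; J_bb(-2)=180, J_bb(-1)=-100, J_bb(1)=180, J_bb(4)=-900.
Local maxima occur where both diagonal entries negative: (0, -1), (0, 4). Count: 2.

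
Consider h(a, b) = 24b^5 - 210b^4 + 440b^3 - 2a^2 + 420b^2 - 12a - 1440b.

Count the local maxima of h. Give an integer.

h separates as a function of a plus a function of b, so ∇h=0 decouples.
∂h/∂a = -4(a + 3) = 0 at a ∈ {-3}; ∂h/∂b = 120(b - 4)(b - 3)(b - 1)(b + 1) = 0 at b ∈ {-1, 1, 3, 4}.
The Hessian is diagonal: diag(h_aa, h_bb). Second derivatives: h_aa(-3)=-4; h_bb(-1)=-4800, h_bb(1)=1440, h_bb(3)=-960, h_bb(4)=1800.
Local maxima occur where both diagonal entries negative: (-3, -1), (-3, 3). Count: 2.

2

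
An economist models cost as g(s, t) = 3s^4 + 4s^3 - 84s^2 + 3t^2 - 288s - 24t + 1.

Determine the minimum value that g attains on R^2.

g(s,t) separates as P(s) + Q(t) + 1, so its minimum is min P + min Q + 1.
P'(s) = 12(s - 4)(s + 2)(s + 3) vanishes at s ∈ {-3, -2, 4}; Q'(t) = 6(t - 4) vanishes at t ∈ {4}.
Local minima of P (where P''>0): P(-3)=243, P(4)=-1472. Local minima of Q: Q(4)=-48.
So the global minimum of g is P(4) + Q(4) + 1 = -1472 − 48 + 1 = -1519, attained at (4, 4).

-1519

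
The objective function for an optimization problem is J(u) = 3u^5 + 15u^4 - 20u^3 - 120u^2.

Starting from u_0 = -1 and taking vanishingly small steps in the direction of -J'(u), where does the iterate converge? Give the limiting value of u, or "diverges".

-2

J'(u) = 15u(u - 2)(u + 2)(u + 4), so J'(-1) = 135.
Gradient descent moves in the -J' direction, i.e. u is decreasing.
The nearest critical point in that direction is u = -2, where J'' = 240 > 0 (a local minimum). The iterate converges there.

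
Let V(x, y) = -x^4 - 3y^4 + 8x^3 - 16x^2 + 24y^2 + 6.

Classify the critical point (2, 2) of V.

The mixed partial ∂²V/∂x∂y is 0, so the Hessian at any point is diag(V_xx, V_yy) = diag(4(-3x^2 + 12x - 8), 12(-3y^2 + 4)).
At (2, 2): H = diag(16, -96).
The eigenvalues have opposite signs, so H is indefinite: a saddle point.

saddle point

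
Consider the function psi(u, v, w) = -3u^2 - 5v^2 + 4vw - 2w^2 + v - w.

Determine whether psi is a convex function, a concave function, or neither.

concave

psi is quadratic, so its Hessian is the constant matrix H = [[-6, 0, 0], [0, -10, 4], [0, 4, -4]].
Leading principal minors: -6, 60, -144.
Signs alternate −, +, − ⇒ H ≺ 0 ⇒ concave.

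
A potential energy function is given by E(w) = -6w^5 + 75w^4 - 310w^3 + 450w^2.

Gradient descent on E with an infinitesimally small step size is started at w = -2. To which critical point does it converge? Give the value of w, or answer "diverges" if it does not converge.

E'(w) = -30w(w - 5)(w - 3)(w - 2), so E'(-2) = -8400.
Gradient descent moves in the -E' direction, i.e. w is increasing.
The nearest critical point in that direction is w = 0, where E'' = 900 > 0 (a local minimum). The iterate converges there.

0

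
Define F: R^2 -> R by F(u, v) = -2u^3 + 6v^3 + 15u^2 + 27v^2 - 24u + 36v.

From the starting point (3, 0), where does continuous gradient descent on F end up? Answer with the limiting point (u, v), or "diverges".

F is separable, so gradient descent decouples: u follows -∂F/∂u, v follows -∂F/∂v.
∂F/∂u = -6(u - 4)(u - 1); at u=3 this is 12, so u decreases.
∂F/∂v = 18(v + 1)(v + 2); at v=0 this is 36, so v decreases.
u converges to its nearest critical value 1 (a local min of the u-part); v converges to -1. The iterate converges to (1, -1).

(1, -1)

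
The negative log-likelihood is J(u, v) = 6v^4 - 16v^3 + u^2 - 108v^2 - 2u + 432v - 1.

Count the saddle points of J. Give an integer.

J separates as a function of u plus a function of v, so ∇J=0 decouples.
∂J/∂u = 2(u - 1) = 0 at u ∈ {1}; ∂J/∂v = 24(v - 3)(v - 2)(v + 3) = 0 at v ∈ {-3, 2, 3}.
The Hessian is diagonal: diag(J_uu, J_vv). Second derivatives: J_uu(1)=2; J_vv(-3)=720, J_vv(2)=-120, J_vv(3)=144.
Saddle points occur where the two diagonal entries have opposite signs: (1, 2). Count: 1.

1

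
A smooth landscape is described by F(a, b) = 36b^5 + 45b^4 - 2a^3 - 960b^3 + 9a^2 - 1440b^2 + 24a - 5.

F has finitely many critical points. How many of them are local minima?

2

F separates as a function of a plus a function of b, so ∇F=0 decouples.
∂F/∂a = -6(a - 4)(a + 1) = 0 at a ∈ {-1, 4}; ∂F/∂b = 180b(b - 4)(b + 1)(b + 4) = 0 at b ∈ {-4, -1, 0, 4}.
The Hessian is diagonal: diag(F_aa, F_bb). Second derivatives: F_aa(-1)=30, F_aa(4)=-30; F_bb(-4)=-17280, F_bb(-1)=2700, F_bb(0)=-2880, F_bb(4)=28800.
Local minima occur where both diagonal entries positive: (-1, -1), (-1, 4). Count: 2.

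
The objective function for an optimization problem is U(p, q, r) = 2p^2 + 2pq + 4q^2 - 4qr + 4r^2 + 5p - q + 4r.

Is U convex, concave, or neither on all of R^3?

U is quadratic, so its Hessian is the constant matrix H = [[4, 2, 0], [2, 8, -4], [0, -4, 8]].
Leading principal minors: 4, 28, 160.
All positive ⇒ H ≻ 0 ⇒ convex.

convex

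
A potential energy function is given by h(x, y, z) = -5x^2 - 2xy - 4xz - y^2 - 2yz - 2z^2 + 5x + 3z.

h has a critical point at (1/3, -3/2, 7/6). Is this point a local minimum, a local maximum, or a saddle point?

local maximum

The Hessian is constant: H = [[-10, -2, -4], [-2, -2, -2], [-4, -2, -4]].
Leading principal minors: Δ₁ = -10, Δ₂ = 16, Δ₃ = -24.
The minors alternate sign starting negative (−, +, −), so H is negative definite: a local maximum.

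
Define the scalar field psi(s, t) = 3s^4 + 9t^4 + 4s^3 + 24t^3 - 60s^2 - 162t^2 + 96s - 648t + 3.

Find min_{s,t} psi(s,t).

psi(s,t) separates as P(s) + Q(t) + 3, so its minimum is min P + min Q + 3.
P'(s) = 12(s - 2)(s - 1)(s + 4) vanishes at s ∈ {-4, 1, 2}; Q'(t) = 36(t - 3)(t + 2)(t + 3) vanishes at t ∈ {-3, -2, 3}.
Local minima of P (where P''>0): P(-4)=-832, P(2)=32. Local minima of Q: Q(-3)=567, Q(3)=-2025.
So the global minimum of psi is P(-4) + Q(3) + 3 = -832 − 2025 + 3 = -2854, attained at (-4, 3).

-2854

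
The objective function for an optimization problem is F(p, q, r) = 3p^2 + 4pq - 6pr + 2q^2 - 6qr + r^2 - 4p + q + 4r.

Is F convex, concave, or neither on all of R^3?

neither

F is quadratic, so its Hessian is the constant matrix H = [[6, 4, -6], [4, 4, -6], [-6, -6, 2]].
Leading principal minors: 6, 8, -56.
Neither pattern holds ⇒ H is indefinite ⇒ neither convex nor concave.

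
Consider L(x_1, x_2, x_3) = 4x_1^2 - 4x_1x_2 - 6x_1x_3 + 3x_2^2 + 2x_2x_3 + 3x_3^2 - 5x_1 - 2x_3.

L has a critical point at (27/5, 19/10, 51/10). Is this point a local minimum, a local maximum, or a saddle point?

The Hessian is constant: H = [[8, -4, -6], [-4, 6, 2], [-6, 2, 6]].
Leading principal minors: Δ₁ = 8, Δ₂ = 32, Δ₃ = 40.
All leading minors are positive, so H is positive definite: a local minimum.

local minimum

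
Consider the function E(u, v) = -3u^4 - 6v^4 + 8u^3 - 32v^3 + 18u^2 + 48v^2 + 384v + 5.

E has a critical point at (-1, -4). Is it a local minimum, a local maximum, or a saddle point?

local maximum

The mixed partial ∂²E/∂u∂v is 0, so the Hessian at any point is diag(E_uu, E_vv) = diag(12(-3u^2 + 4u + 3), 24(-3v^2 - 8v + 4)).
At (-1, -4): H = diag(-48, -288).
Both eigenvalues are negative, so H is negative definite: a local maximum.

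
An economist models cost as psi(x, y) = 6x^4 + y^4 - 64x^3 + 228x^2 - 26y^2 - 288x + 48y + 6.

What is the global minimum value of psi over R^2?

psi(x,y) separates as P(x) + Q(y) + 6, so its minimum is min P + min Q + 6.
P'(x) = 24(x - 4)(x - 3)(x - 1) vanishes at x ∈ {1, 3, 4}; Q'(y) = 4(y - 3)(y - 1)(y + 4) vanishes at y ∈ {-4, 1, 3}.
Local minima of P (where P''>0): P(1)=-118, P(4)=-64. Local minima of Q: Q(-4)=-352, Q(3)=-9.
So the global minimum of psi is P(1) + Q(-4) + 6 = -118 − 352 + 6 = -464, attained at (1, -4).

-464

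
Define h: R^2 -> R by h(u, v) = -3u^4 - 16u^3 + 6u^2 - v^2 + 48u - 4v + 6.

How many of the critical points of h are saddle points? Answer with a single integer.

1

h separates as a function of u plus a function of v, so ∇h=0 decouples.
∂h/∂u = -12(u - 1)(u + 1)(u + 4) = 0 at u ∈ {-4, -1, 1}; ∂h/∂v = -2(v + 2) = 0 at v ∈ {-2}.
The Hessian is diagonal: diag(h_uu, h_vv). Second derivatives: h_uu(-4)=-180, h_uu(-1)=72, h_uu(1)=-120; h_vv(-2)=-2.
Saddle points occur where the two diagonal entries have opposite signs: (-1, -2). Count: 1.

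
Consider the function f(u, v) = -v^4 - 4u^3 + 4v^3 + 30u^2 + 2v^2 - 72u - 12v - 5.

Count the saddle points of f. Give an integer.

f separates as a function of u plus a function of v, so ∇f=0 decouples.
∂f/∂u = -12(u - 3)(u - 2) = 0 at u ∈ {2, 3}; ∂f/∂v = -4(v - 3)(v - 1)(v + 1) = 0 at v ∈ {-1, 1, 3}.
The Hessian is diagonal: diag(f_uu, f_vv). Second derivatives: f_uu(2)=12, f_uu(3)=-12; f_vv(-1)=-32, f_vv(1)=16, f_vv(3)=-32.
Saddle points occur where the two diagonal entries have opposite signs: (2, -1), (2, 3), (3, 1). Count: 3.

3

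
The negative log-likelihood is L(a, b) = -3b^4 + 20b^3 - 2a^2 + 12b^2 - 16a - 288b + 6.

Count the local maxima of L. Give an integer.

2

L separates as a function of a plus a function of b, so ∇L=0 decouples.
∂L/∂a = -4(a + 4) = 0 at a ∈ {-4}; ∂L/∂b = -12(b - 4)(b - 3)(b + 2) = 0 at b ∈ {-2, 3, 4}.
The Hessian is diagonal: diag(L_aa, L_bb). Second derivatives: L_aa(-4)=-4; L_bb(-2)=-360, L_bb(3)=60, L_bb(4)=-72.
Local maxima occur where both diagonal entries negative: (-4, -2), (-4, 4). Count: 2.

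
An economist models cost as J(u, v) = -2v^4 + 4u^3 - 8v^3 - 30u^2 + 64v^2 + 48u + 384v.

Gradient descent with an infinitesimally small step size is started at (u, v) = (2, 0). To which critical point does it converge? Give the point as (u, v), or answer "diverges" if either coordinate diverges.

J is separable, so gradient descent decouples: u follows -∂J/∂u, v follows -∂J/∂v.
∂J/∂u = 12(u - 4)(u - 1); at u=2 this is -24, so u increases.
∂J/∂v = -8(v - 4)(v + 3)(v + 4); at v=0 this is 384, so v decreases.
u converges to its nearest critical value 4 (a local min of the u-part); v converges to -3. The iterate converges to (4, -3).

(4, -3)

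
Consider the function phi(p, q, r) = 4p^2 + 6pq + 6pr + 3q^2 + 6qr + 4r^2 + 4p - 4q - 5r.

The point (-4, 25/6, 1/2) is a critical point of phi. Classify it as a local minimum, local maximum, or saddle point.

The Hessian is constant: H = [[8, 6, 6], [6, 6, 6], [6, 6, 8]].
Leading principal minors: Δ₁ = 8, Δ₂ = 12, Δ₃ = 24.
All leading minors are positive, so H is positive definite: a local minimum.

local minimum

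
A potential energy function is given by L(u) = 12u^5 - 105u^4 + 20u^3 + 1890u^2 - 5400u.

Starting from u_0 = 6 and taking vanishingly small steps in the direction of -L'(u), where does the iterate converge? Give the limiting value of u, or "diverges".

L'(u) = 60(u - 5)(u - 3)(u - 2)(u + 3), so L'(6) = 6480.
Gradient descent moves in the -L' direction, i.e. u is decreasing.
The nearest critical point in that direction is u = 5, where L'' = 2880 > 0 (a local minimum). The iterate converges there.

5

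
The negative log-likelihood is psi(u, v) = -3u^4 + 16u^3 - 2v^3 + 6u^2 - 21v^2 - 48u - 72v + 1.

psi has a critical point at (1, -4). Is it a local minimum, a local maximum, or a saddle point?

The mixed partial ∂²psi/∂u∂v is 0, so the Hessian at any point is diag(psi_uu, psi_vv) = diag(12(-3u^2 + 8u + 1), -6(2v + 7)).
At (1, -4): H = diag(72, 6).
Both eigenvalues are positive, so H is positive definite: a local minimum.

local minimum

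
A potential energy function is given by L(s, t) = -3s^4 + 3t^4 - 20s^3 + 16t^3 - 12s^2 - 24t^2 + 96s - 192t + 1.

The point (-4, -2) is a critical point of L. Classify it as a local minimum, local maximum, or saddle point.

local maximum

The mixed partial ∂²L/∂s∂t is 0, so the Hessian at any point is diag(L_ss, L_tt) = diag(-12(3s^2 + 10s + 2), 12(3t^2 + 8t - 4)).
At (-4, -2): H = diag(-120, -96).
Both eigenvalues are negative, so H is negative definite: a local maximum.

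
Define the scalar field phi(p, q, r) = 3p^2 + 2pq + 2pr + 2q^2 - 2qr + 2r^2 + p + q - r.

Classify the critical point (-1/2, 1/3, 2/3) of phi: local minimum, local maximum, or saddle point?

local minimum

The Hessian is constant: H = [[6, 2, 2], [2, 4, -2], [2, -2, 4]].
Leading principal minors: Δ₁ = 6, Δ₂ = 20, Δ₃ = 24.
All leading minors are positive, so H is positive definite: a local minimum.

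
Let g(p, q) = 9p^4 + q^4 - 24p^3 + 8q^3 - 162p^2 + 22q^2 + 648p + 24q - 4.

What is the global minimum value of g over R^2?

g(p,q) separates as A(p) + B(q) − 4, so its minimum is min A + min B − 4.
A'(p) = 36(p - 3)(p - 2)(p + 3) vanishes at p ∈ {-3, 2, 3}; B'(q) = 4(q + 1)(q + 2)(q + 3) vanishes at q ∈ {-3, -2, -1}.
Local minima of A (where A''>0): A(-3)=-2025, A(3)=567. Local minima of B: B(-3)=-9, B(-1)=-9.
So the global minimum of g is A(-3) + B(-3) − 4 = -2025 − 9 − 4 = -2038, attained at (-3, -3).

-2038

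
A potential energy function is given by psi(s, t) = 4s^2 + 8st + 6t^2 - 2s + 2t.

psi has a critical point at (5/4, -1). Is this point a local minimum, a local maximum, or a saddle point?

local minimum

The Hessian of psi is constant: H = [[8, 8], [8, 12]].
det(H) = 8·12 − 8² = 32.
det(H) > 0 and tr(H) = 20 > 0, so H is positive definite and the point is a local minimum.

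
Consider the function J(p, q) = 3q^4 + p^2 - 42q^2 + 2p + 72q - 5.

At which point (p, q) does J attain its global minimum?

J(p,q) separates as A(p) + B(q) − 5, so its minimum is min A + min B − 5.
A'(p) = 2p + 2 vanishes at p ∈ {-1}; B'(q) = 12(q - 2)(q - 1)(q + 3) vanishes at q ∈ {-3, 1, 2}.
Local minima of A (where A''>0): A(-1)=-1. Local minima of B: B(-3)=-351, B(2)=24.
So the global minimum of J is A(-1) + B(-3) − 5 = -1 − 351 − 5 = -357, attained at (-1, -3).

(-1, -3)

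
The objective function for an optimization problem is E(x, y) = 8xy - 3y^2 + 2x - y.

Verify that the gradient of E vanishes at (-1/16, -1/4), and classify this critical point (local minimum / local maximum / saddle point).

saddle point

∇E = (8y + 2, 8x - 6y - 1); substituting (-1/16, -1/4) gives ∇E = (0, 0), so (-1/16, -1/4) is indeed a critical point.
The Hessian of E is constant: H = [[0, 8], [8, -6]].
det(H) = 0·(-6) − 8² = -64.
Since det(H) < 0, H is indefinite and the critical point is a saddle point.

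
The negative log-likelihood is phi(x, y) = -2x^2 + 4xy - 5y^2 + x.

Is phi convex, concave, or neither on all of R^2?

concave

phi is quadratic, so its Hessian is the constant matrix H = [[-4, 4], [4, -10]].
det(H) = 24, tr(H) = -14.
det(H) > 0 and tr(H) < 0, so H is negative definite everywhere: concave.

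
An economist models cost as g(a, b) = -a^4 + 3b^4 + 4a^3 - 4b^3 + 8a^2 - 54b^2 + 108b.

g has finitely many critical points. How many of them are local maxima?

2

g separates as a function of a plus a function of b, so ∇g=0 decouples.
∂g/∂a = -4a(a - 4)(a + 1) = 0 at a ∈ {-1, 0, 4}; ∂g/∂b = 12(b - 3)(b - 1)(b + 3) = 0 at b ∈ {-3, 1, 3}.
The Hessian is diagonal: diag(g_aa, g_bb). Second derivatives: g_aa(-1)=-20, g_aa(0)=16, g_aa(4)=-80; g_bb(-3)=288, g_bb(1)=-96, g_bb(3)=144.
Local maxima occur where both diagonal entries negative: (-1, 1), (4, 1). Count: 2.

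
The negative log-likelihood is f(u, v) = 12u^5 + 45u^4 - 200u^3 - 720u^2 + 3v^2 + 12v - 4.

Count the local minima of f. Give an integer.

2

f separates as a function of u plus a function of v, so ∇f=0 decouples.
∂f/∂u = 60u(u - 3)(u + 2)(u + 4) = 0 at u ∈ {-4, -2, 0, 3}; ∂f/∂v = 6(v + 2) = 0 at v ∈ {-2}.
The Hessian is diagonal: diag(f_uu, f_vv). Second derivatives: f_uu(-4)=-3360, f_uu(-2)=1200, f_uu(0)=-1440, f_uu(3)=6300; f_vv(-2)=6.
Local minima occur where both diagonal entries positive: (-2, -2), (3, -2). Count: 2.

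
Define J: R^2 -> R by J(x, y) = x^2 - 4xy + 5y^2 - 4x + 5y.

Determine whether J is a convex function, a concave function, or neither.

J is quadratic, so its Hessian is the constant matrix H = [[2, -4], [-4, 10]].
det(H) = 4, tr(H) = 12.
det(H) > 0 and tr(H) > 0, so H is positive definite everywhere: convex.

convex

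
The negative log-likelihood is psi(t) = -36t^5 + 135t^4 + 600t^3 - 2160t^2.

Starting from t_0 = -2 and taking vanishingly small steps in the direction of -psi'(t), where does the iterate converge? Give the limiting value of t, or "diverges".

psi'(t) = -180t(t - 4)(t - 2)(t + 3), so psi'(-2) = 8640.
Gradient descent moves in the -psi' direction, i.e. t is decreasing.
The nearest critical point in that direction is t = -3, where psi'' = 18900 > 0 (a local minimum). The iterate converges there.

-3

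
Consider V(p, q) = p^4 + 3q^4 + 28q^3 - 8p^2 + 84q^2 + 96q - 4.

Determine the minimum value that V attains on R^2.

-84

V(p,q) separates as A(p) + B(q) − 4, so its minimum is min A + min B − 4.
A'(p) = 4p(p - 2)(p + 2) vanishes at p ∈ {-2, 0, 2}; B'(q) = 12(q + 1)(q + 2)(q + 4) vanishes at q ∈ {-4, -2, -1}.
Local minima of A (where A''>0): A(-2)=-16, A(2)=-16. Local minima of B: B(-4)=-64, B(-1)=-37.
So the global minimum of V is A(-2) + B(-4) − 4 = -16 − 64 − 4 = -84, attained at (-2, -4).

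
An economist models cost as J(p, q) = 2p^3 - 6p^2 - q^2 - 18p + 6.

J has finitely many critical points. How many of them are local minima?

J separates as a function of p plus a function of q, so ∇J=0 decouples.
∂J/∂p = 6(p - 3)(p + 1) = 0 at p ∈ {-1, 3}; ∂J/∂q = -2q = 0 at q ∈ {0}.
The Hessian is diagonal: diag(J_pp, J_qq). Second derivatives: J_pp(-1)=-24, J_pp(3)=24; J_qq(0)=-2.
Local minima occur where both diagonal entries positive: none. Count: 0.

0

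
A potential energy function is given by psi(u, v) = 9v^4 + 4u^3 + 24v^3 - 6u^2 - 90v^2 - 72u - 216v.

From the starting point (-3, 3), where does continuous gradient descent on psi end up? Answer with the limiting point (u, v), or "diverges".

psi is separable, so gradient descent decouples: u follows -∂psi/∂u, v follows -∂psi/∂v.
∂psi/∂u = 12(u - 3)(u + 2); at u=-3 this is 72, so u decreases.
∂psi/∂v = 36(v - 2)(v + 1)(v + 3); at v=3 this is 864, so v decreases.
The u-coordinate has no critical point in that direction and runs off to infinity.

diverges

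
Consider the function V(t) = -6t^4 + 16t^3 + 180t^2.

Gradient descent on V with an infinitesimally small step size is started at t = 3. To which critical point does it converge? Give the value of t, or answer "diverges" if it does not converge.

V'(t) = -24t(t - 5)(t + 3), so V'(3) = 864.
Gradient descent moves in the -V' direction, i.e. t is decreasing.
The nearest critical point in that direction is t = 0, where V'' = 360 > 0 (a local minimum). The iterate converges there.

0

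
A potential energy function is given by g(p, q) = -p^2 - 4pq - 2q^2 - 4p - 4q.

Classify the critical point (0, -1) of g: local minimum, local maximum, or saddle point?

saddle point

The Hessian of g is constant: H = [[-2, -4], [-4, -4]].
det(H) = (-2)·(-4) − (-4)² = -8.
Since det(H) < 0, H is indefinite and the critical point is a saddle point.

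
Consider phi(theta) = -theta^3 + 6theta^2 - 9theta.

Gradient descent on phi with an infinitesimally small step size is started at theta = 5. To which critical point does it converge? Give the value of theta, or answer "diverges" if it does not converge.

diverges

phi'(theta) = -3(theta - 3)(theta - 1), so phi'(5) = -24.
Gradient descent moves in the -phi' direction, i.e. theta is increasing.
There is no critical point above theta=5, and phi' keeps the same sign, so the iterate runs off to +∞.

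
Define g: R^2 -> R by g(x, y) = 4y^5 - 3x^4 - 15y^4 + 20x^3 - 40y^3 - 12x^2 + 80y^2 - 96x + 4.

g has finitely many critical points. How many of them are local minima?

g separates as a function of x plus a function of y, so ∇g=0 decouples.
∂g/∂x = -12(x - 4)(x - 2)(x + 1) = 0 at x ∈ {-1, 2, 4}; ∂g/∂y = 20y(y - 4)(y - 1)(y + 2) = 0 at y ∈ {-2, 0, 1, 4}.
The Hessian is diagonal: diag(g_xx, g_yy). Second derivatives: g_xx(-1)=-180, g_xx(2)=72, g_xx(4)=-120; g_yy(-2)=-720, g_yy(0)=160, g_yy(1)=-180, g_yy(4)=1440.
Local minima occur where both diagonal entries positive: (2, 0), (2, 4). Count: 2.

2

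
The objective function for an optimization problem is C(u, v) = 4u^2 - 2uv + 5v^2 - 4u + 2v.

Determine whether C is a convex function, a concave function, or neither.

convex

C is quadratic, so its Hessian is the constant matrix H = [[8, -2], [-2, 10]].
det(H) = 76, tr(H) = 18.
det(H) > 0 and tr(H) > 0, so H is positive definite everywhere: convex.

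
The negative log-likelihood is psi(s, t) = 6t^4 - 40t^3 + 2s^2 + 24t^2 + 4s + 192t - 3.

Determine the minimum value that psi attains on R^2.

-127

psi(s,t) separates as P(s) + Q(t) − 3, so its minimum is min P + min Q − 3.
P'(s) = 4s + 4 vanishes at s ∈ {-1}; Q'(t) = 24(t - 4)(t - 2)(t + 1) vanishes at t ∈ {-1, 2, 4}.
Local minima of P (where P''>0): P(-1)=-2. Local minima of Q: Q(-1)=-122, Q(4)=128.
So the global minimum of psi is P(-1) + Q(-1) − 3 = -2 − 122 − 3 = -127, attained at (-1, -1).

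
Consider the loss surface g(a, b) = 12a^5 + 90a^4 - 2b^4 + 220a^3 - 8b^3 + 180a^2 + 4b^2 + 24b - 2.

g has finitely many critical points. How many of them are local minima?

2

g separates as a function of a plus a function of b, so ∇g=0 decouples.
∂g/∂a = 60a(a + 1)(a + 2)(a + 3) = 0 at a ∈ {-3, -2, -1, 0}; ∂g/∂b = -8(b - 1)(b + 1)(b + 3) = 0 at b ∈ {-3, -1, 1}.
The Hessian is diagonal: diag(g_aa, g_bb). Second derivatives: g_aa(-3)=-360, g_aa(-2)=120, g_aa(-1)=-120, g_aa(0)=360; g_bb(-3)=-64, g_bb(-1)=32, g_bb(1)=-64.
Local minima occur where both diagonal entries positive: (-2, -1), (0, -1). Count: 2.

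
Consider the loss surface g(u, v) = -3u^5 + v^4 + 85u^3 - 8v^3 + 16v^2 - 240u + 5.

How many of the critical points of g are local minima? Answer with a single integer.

4

g separates as a function of u plus a function of v, so ∇g=0 decouples.
∂g/∂u = -15(u - 4)(u - 1)(u + 1)(u + 4) = 0 at u ∈ {-4, -1, 1, 4}; ∂g/∂v = 4v(v - 4)(v - 2) = 0 at v ∈ {0, 2, 4}.
The Hessian is diagonal: diag(g_uu, g_vv). Second derivatives: g_uu(-4)=1800, g_uu(-1)=-450, g_uu(1)=450, g_uu(4)=-1800; g_vv(0)=32, g_vv(2)=-16, g_vv(4)=32.
Local minima occur where both diagonal entries positive: (-4, 0), (-4, 4), (1, 0), (1, 4). Count: 4.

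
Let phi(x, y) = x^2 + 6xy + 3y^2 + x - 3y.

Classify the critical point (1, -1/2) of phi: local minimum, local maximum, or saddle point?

saddle point

The Hessian of phi is constant: H = [[2, 6], [6, 6]].
det(H) = 2·6 − 6² = -24.
Since det(H) < 0, H is indefinite and the critical point is a saddle point.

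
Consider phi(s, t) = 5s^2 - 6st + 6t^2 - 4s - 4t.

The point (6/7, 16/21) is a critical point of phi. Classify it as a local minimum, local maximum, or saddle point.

The Hessian of phi is constant: H = [[10, -6], [-6, 12]].
det(H) = 10·12 − (-6)² = 84.
det(H) > 0 and tr(H) = 22 > 0, so H is positive definite and the point is a local minimum.

local minimum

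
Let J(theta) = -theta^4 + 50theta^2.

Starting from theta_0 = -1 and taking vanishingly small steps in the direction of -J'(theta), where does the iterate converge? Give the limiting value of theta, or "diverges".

0

J'(theta) = -4theta(theta - 5)(theta + 5), so J'(-1) = -96.
Gradient descent moves in the -J' direction, i.e. theta is increasing.
The nearest critical point in that direction is theta = 0, where J'' = 100 > 0 (a local minimum). The iterate converges there.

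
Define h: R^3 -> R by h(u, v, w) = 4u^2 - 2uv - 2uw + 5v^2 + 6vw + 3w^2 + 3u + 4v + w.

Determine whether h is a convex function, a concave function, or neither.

convex

h is quadratic, so its Hessian is the constant matrix H = [[8, -2, -2], [-2, 10, 6], [-2, 6, 6]].
Leading principal minors: 8, 76, 176.
All positive ⇒ H ≻ 0 ⇒ convex.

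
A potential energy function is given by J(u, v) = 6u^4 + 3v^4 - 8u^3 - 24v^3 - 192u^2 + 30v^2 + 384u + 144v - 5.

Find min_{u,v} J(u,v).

-2652

J(u,v) separates as P(u) + Q(v) − 5, so its minimum is min P + min Q − 5.
P'(u) = 24(u - 4)(u - 1)(u + 4) vanishes at u ∈ {-4, 1, 4}; Q'(v) = 12(v - 4)(v - 3)(v + 1) vanishes at v ∈ {-1, 3, 4}.
Local minima of P (where P''>0): P(-4)=-2560, P(4)=-512. Local minima of Q: Q(-1)=-87, Q(4)=288.
So the global minimum of J is P(-4) + Q(-1) − 5 = -2560 − 87 − 5 = -2652, attained at (-4, -1).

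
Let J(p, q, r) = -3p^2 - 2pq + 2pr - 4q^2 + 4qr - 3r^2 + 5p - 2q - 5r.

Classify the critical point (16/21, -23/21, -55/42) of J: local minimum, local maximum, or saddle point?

local maximum

The Hessian is constant: H = [[-6, -2, 2], [-2, -8, 4], [2, 4, -6]].
Leading principal minors: Δ₁ = -6, Δ₂ = 44, Δ₃ = -168.
The minors alternate sign starting negative (−, +, −), so H is negative definite: a local maximum.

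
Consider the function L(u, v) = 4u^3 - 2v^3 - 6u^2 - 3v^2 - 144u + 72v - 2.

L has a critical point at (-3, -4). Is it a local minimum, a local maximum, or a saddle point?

The mixed partial ∂²L/∂u∂v is 0, so the Hessian at any point is diag(L_uu, L_vv) = diag(12(2u - 1), -6(2v + 1)).
At (-3, -4): H = diag(-84, 42).
The eigenvalues have opposite signs, so H is indefinite: a saddle point.

saddle point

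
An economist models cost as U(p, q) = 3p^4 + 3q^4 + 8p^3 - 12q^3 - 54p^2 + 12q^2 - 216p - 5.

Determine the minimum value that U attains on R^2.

-680

U(p,q) separates as A(p) + B(q) − 5, so its minimum is min A + min B − 5.
A'(p) = 12(p - 3)(p + 2)(p + 3) vanishes at p ∈ {-3, -2, 3}; B'(q) = 12q(q - 2)(q - 1) vanishes at q ∈ {0, 1, 2}.
Local minima of A (where A''>0): A(-3)=189, A(3)=-675. Local minima of B: B(0)=0, B(2)=0.
So the global minimum of U is A(3) + B(0) − 5 = -675 + 0 − 5 = -680, attained at (3, 0).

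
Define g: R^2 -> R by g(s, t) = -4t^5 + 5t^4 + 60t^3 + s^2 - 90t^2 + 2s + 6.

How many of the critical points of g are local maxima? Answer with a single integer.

g separates as a function of s plus a function of t, so ∇g=0 decouples.
∂g/∂s = 2(s + 1) = 0 at s ∈ {-1}; ∂g/∂t = -20t(t - 3)(t - 1)(t + 3) = 0 at t ∈ {-3, 0, 1, 3}.
The Hessian is diagonal: diag(g_ss, g_tt). Second derivatives: g_ss(-1)=2; g_tt(-3)=1440, g_tt(0)=-180, g_tt(1)=160, g_tt(3)=-720.
Local maxima occur where both diagonal entries negative: none. Count: 0.

0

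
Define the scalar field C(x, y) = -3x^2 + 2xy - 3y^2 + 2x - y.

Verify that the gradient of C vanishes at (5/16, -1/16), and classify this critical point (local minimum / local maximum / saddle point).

local maximum

∇C = (-6x + 2y + 2, 2x - 6y - 1); substituting (5/16, -1/16) gives ∇C = (0, 0), so (5/16, -1/16) is indeed a critical point.
The Hessian of C is constant: H = [[-6, 2], [2, -6]].
det(H) = (-6)·(-6) − 2² = 32.
det(H) > 0 and tr(H) = -12 < 0, so H is negative definite and the point is a local maximum.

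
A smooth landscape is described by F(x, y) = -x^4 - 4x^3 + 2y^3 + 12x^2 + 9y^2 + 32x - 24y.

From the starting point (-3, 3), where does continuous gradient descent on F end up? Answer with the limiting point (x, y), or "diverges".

F is separable, so gradient descent decouples: x follows -∂F/∂x, y follows -∂F/∂y.
∂F/∂x = -4(x - 2)(x + 1)(x + 4); at x=-3 this is -40, so x increases.
∂F/∂y = 6(y - 1)(y + 4); at y=3 this is 84, so y decreases.
x converges to its nearest critical value -1 (a local min of the x-part); y converges to 1. The iterate converges to (-1, 1).

(-1, 1)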